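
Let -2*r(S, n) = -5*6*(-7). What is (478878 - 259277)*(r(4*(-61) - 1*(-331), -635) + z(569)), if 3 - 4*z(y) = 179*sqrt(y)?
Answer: -91573617/4 - 39308579*sqrt(569)/4 ≈ -2.5731e+8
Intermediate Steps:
r(S, n) = -105 (r(S, n) = -(-5*6)*(-7)/2 = -(-15)*(-7) = -1/2*210 = -105)
z(y) = 3/4 - 179*sqrt(y)/4
(478878 - 259277)*(r(4*(-61) - 1*(-331), -635) + z(569)) = (478878 - 259277)*(-105 + (3/4 - 179*sqrt(569)/4)) = 219601*(-417/4 - 179*sqrt(569)/4) = -91573617/4 - 39308579*sqrt(569)/4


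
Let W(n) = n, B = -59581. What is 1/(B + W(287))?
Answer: -1/59294 ≈ -1.6865e-5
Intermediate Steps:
1/(B + W(287)) = 1/(-59581 + 287) = 1/(-59294) = -1/59294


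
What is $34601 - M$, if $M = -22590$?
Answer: $57191$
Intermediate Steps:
$34601 - M = 34601 - -22590 = 34601 + 22590 = 57191$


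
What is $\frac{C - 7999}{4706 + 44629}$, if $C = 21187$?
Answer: $\frac{4396}{16445} \approx 0.26732$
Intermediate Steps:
$\frac{C - 7999}{4706 + 44629} = \frac{21187 - 7999}{4706 + 44629} = \frac{13188}{49335} = 13188 \cdot \frac{1}{49335} = \frac{4396}{16445}$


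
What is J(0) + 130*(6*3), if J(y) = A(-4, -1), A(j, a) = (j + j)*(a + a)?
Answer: 2356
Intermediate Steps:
A(j, a) = 4*a*j (A(j, a) = (2*j)*(2*a) = 4*a*j)
J(y) = 16 (J(y) = 4*(-1)*(-4) = 16)
J(0) + 130*(6*3) = 16 + 130*(6*3) = 16 + 130*18 = 16 + 2340 = 2356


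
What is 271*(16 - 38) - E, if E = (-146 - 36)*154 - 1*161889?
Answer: 183955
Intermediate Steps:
E = -189917 (E = -182*154 - 161889 = -28028 - 161889 = -189917)
271*(16 - 38) - E = 271*(16 - 38) - 1*(-189917) = 271*(-22) + 189917 = -5962 + 189917 = 183955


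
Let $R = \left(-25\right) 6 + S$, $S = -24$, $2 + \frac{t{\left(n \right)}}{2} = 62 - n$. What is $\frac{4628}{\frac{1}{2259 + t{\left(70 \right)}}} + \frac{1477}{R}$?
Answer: $\frac{1803002531}{174} \approx 1.0362 \cdot 10^{7}$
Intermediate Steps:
$t{\left(n \right)} = 120 - 2 n$ ($t{\left(n \right)} = -4 + 2 \left(62 - n\right) = -4 - \left(-124 + 2 n\right) = 120 - 2 n$)
$R = -174$ ($R = \left(-25\right) 6 - 24 = -150 - 24 = -174$)
$\frac{4628}{\frac{1}{2259 + t{\left(70 \right)}}} + \frac{1477}{R} = \frac{4628}{\frac{1}{2259 + \left(120 - 140\right)}} + \frac{1477}{-174} = \frac{4628}{\frac{1}{2259 + \left(120 - 140\right)}} + 1477 \left(- \frac{1}{174}\right) = \frac{4628}{\frac{1}{2259 - 20}} - \frac{1477}{174} = \frac{4628}{\frac{1}{2239}} - \frac{1477}{174} = 4628 \frac{1}{\frac{1}{2239}} - \frac{1477}{174} = 4628 \cdot 2239 - \frac{1477}{174} = 10362092 - \frac{1477}{174} = \frac{1803002531}{174}$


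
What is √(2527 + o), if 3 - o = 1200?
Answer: √1330 ≈ 36.469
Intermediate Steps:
o = -1197 (o = 3 - 1*1200 = 3 - 1200 = -1197)
√(2527 + o) = √(2527 - 1197) = √1330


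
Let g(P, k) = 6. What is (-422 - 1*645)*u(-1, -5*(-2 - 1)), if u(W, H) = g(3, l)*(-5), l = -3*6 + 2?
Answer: 32010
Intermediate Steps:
l = -16 (l = -18 + 2 = -16)
u(W, H) = -30 (u(W, H) = 6*(-5) = -30)
(-422 - 1*645)*u(-1, -5*(-2 - 1)) = (-422 - 1*645)*(-30) = (-422 - 645)*(-30) = -1067*(-30) = 32010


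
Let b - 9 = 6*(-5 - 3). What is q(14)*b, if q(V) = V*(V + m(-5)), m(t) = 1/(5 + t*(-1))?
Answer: -38493/5 ≈ -7698.6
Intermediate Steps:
b = -39 (b = 9 + 6*(-5 - 3) = 9 + 6*(-8) = 9 - 48 = -39)
m(t) = 1/(5 - t)
q(V) = V*(⅒ + V) (q(V) = V*(V - 1/(-5 - 5)) = V*(V - 1/(-10)) = V*(V - 1*(-⅒)) = V*(V + ⅒) = V*(⅒ + V))
q(14)*b = (14*(⅒ + 14))*(-39) = (14*(141/10))*(-39) = (987/5)*(-39) = -38493/5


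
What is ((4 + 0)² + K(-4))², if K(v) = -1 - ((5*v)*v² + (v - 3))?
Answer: 116964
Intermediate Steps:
K(v) = 2 - v - 5*v³ (K(v) = -1 - (5*v³ + (-3 + v)) = -1 - (-3 + v + 5*v³) = -1 + (3 - v - 5*v³) = 2 - v - 5*v³)
((4 + 0)² + K(-4))² = ((4 + 0)² + (2 - 1*(-4) - 5*(-4)³))² = (4² + (2 + 4 - 5*(-64)))² = (16 + (2 + 4 + 320))² = (16 + 326)² = 342² = 116964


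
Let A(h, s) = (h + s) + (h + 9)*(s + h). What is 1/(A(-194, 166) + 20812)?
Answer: 1/25964 ≈ 3.8515e-5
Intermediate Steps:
A(h, s) = h + s + (9 + h)*(h + s) (A(h, s) = (h + s) + (9 + h)*(h + s) = h + s + (9 + h)*(h + s))
1/(A(-194, 166) + 20812) = 1/(((-194)**2 + 10*(-194) + 10*166 - 194*166) + 20812) = 1/((37636 - 1940 + 1660 - 32204) + 20812) = 1/(5152 + 20812) = 1/25964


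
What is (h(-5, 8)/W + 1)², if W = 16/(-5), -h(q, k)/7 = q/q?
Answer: 2601/256 ≈ 10.160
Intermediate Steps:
h(q, k) = -7 (h(q, k) = -7*q/q = -7*1 = -7)
W = -16/5 (W = 16*(-⅕) = -16/5 ≈ -3.2000)
(h(-5, 8)/W + 1)² = (-7/(-16/5) + 1)² = (-7*(-5/16) + 1)² = (35/16 + 1)² = (51/16)² = 2601/256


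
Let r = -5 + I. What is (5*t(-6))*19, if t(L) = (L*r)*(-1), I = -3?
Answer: -4560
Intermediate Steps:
r = -8 (r = -5 - 3 = -8)
t(L) = 8*L (t(L) = (L*(-8))*(-1) = -8*L*(-1) = 8*L)
(5*t(-6))*19 = (5*(8*(-6)))*19 = (5*(-48))*19 = -240*19 = -4560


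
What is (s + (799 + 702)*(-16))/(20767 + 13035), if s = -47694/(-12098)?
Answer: -145248937/204468298 ≈ -0.71037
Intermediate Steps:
s = 23847/6049 (s = -47694*(-1/12098) = 23847/6049 ≈ 3.9423)
(s + (799 + 702)*(-16))/(20767 + 13035) = (23847/6049 + (799 + 702)*(-16))/(20767 + 13035) = (23847/6049 + 1501*(-16))/33802 = (23847/6049 - 24016)*(1/33802) = -145248937/6049*1/33802 = -145248937/204468298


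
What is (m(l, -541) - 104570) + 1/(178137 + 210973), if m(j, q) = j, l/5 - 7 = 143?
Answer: -40397400199/389110 ≈ -1.0382e+5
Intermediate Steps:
l = 750 (l = 35 + 5*143 = 35 + 715 = 750)
(m(l, -541) - 104570) + 1/(178137 + 210973) = (750 - 104570) + 1/(178137 + 210973) = -103820 + 1/389110 = -40397400199/389110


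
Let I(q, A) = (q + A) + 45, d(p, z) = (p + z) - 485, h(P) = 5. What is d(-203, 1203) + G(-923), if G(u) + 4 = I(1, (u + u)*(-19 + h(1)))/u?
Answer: 445763/923 ≈ 482.95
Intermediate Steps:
d(p, z) = -485 + p + z
I(q, A) = 45 + A + q (I(q, A) = (A + q) + 45 = 45 + A + q)
G(u) = -4 + (46 - 28*u)/u (G(u) = -4 + (45 + (u + u)*(-19 + 5) + 1)/u = -4 + (45 + (2*u)*(-14) + 1)/u = -4 + (45 - 28*u + 1)/u = -4 + (46 - 28*u)/u)
d(-203, 1203) + G(-923) = (-485 - 203 + 1203) + (-32 + 46/(-923)) = 515 + (-32 + 46*(-1/923)) = 515 + (-32 - 46/923) = 515 - 29582/923 = 445763/923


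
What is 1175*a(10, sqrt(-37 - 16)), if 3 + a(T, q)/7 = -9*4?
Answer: -320775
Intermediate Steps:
a(T, q) = -273 (a(T, q) = -21 + 7*(-9*4) = -21 + 7*(-36) = -21 - 252 = -273)
1175*a(10, sqrt(-37 - 16)) = 1175*(-273) = -320775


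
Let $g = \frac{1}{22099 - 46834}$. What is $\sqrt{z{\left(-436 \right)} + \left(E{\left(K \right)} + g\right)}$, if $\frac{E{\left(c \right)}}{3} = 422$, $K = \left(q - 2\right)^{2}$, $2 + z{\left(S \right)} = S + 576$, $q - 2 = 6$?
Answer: $\frac{\sqrt{858995571165}}{24735} \approx 37.47$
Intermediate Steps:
$q = 8$ ($q = 2 + 6 = 8$)
$z{\left(S \right)} = 574 + S$ ($z{\left(S \right)} = -2 + \left(S + 576\right) = -2 + \left(576 + S\right) = 574 + S$)
$K = 36$ ($K = \left(8 - 2\right)^{2} = 6^{2} = 36$)
$E{\left(c \right)} = 1266$ ($E{\left(c \right)} = 3 \cdot 422 = 1266$)
$g = - \frac{1}{24735}$ ($g = \frac{1}{-24735} = - \frac{1}{24735} \approx -4.0429 \cdot 10^{-5}$)
$\sqrt{z{\left(-436 \right)} + \left(E{\left(K \right)} + g\right)} = \sqrt{\left(574 - 436\right) + \left(1266 - \frac{1}{24735}\right)} = \sqrt{138 + \frac{31314509}{24735}} = \sqrt{\frac{34727939}{24735}} = \frac{\sqrt{858995571165}}{24735}$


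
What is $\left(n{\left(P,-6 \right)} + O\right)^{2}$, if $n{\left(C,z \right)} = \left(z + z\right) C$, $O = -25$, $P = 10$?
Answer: $21025$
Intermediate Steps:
$n{\left(C,z \right)} = 2 C z$ ($n{\left(C,z \right)} = 2 z C = 2 C z$)
$\left(n{\left(P,-6 \right)} + O\right)^{2} = \left(2 \cdot 10 \left(-6\right) - 25\right)^{2} = \left(-120 - 25\right)^{2} = \left(-145\right)^{2} = 21025$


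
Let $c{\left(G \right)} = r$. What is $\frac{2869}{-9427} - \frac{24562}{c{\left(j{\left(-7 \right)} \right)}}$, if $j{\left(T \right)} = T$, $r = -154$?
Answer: $\frac{10504734}{65989} \approx 159.19$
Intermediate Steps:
$c{\left(G \right)} = -154$
$\frac{2869}{-9427} - \frac{24562}{c{\left(j{\left(-7 \right)} \right)}} = \frac{2869}{-9427} - \frac{24562}{-154} = 2869 \left(- \frac{1}{9427}\right) - - \frac{12281}{77} = - \frac{2869}{9427} + \frac{12281}{77} = \frac{10504734}{65989}$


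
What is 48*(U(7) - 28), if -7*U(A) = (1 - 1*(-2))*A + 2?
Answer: -10512/7 ≈ -1501.7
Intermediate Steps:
U(A) = -2/7 - 3*A/7 (U(A) = -((1 - 1*(-2))*A + 2)/7 = -((1 + 2)*A + 2)/7 = -(3*A + 2)/7 = -(2 + 3*A)/7 = -2/7 - 3*A/7)
48*(U(7) - 28) = 48*((-2/7 - 3/7*7) - 28) = 48*((-2/7 - 3) - 28) = 48*(-23/7 - 28) = 48*(-219/7) = -10512/7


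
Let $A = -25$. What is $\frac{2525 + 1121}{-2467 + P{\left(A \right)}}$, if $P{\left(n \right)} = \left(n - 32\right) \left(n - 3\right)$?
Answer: $- \frac{3646}{871} \approx -4.186$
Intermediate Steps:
$P{\left(n \right)} = \left(-32 + n\right) \left(-3 + n\right)$
$\frac{2525 + 1121}{-2467 + P{\left(A \right)}} = \frac{2525 + 1121}{-2467 + \left(96 + \left(-25\right)^{2} - -875\right)} = \frac{3646}{-2467 + \left(96 + 625 + 875\right)} = \frac{3646}{-2467 + 1596} = \frac{3646}{-871} = 3646 \left(- \frac{1}{871}\right) = - \frac{3646}{871}$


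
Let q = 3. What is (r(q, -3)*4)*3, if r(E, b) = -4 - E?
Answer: -84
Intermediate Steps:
(r(q, -3)*4)*3 = ((-4 - 1*3)*4)*3 = ((-4 - 3)*4)*3 = -7*4*3 = -28*3 = -84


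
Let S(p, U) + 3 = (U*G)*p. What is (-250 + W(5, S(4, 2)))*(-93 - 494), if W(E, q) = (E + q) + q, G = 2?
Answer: 128553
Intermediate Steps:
S(p, U) = -3 + 2*U*p (S(p, U) = -3 + (U*2)*p = -3 + (2*U)*p = -3 + 2*U*p)
W(E, q) = E + 2*q
(-250 + W(5, S(4, 2)))*(-93 - 494) = (-250 + (5 + 2*(-3 + 2*2*4)))*(-93 - 494) = (-250 + (5 + 2*(-3 + 16)))*(-587) = (-250 + (5 + 2*13))*(-587) = (-250 + (5 + 26))*(-587) = (-250 + 31)*(-587) = -219*(-587) = 128553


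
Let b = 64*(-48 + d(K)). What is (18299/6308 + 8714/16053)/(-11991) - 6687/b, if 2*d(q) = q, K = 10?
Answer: 2029659993582485/835394730633792 ≈ 2.4296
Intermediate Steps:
d(q) = q/2
b = -2752 (b = 64*(-48 + (½)*10) = 64*(-48 + 5) = 64*(-43) = -2752)
(18299/6308 + 8714/16053)/(-11991) - 6687/b = (18299/6308 + 8714/16053)/(-11991) - 6687/(-2752) = (18299*(1/6308) + 8714*(1/16053))*(-1/11991) - 6687*(-1/2752) = (18299/6308 + 8714/16053)*(-1/11991) + 6687/2752 = (348721759/101262324)*(-1/11991) + 6687/2752 = -348721759/1214236527084 + 6687/2752 = 2029659993582485/835394730633792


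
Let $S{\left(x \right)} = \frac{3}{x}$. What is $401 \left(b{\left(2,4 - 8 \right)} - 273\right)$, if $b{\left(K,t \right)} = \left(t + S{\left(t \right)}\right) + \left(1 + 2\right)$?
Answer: $- \frac{440699}{4} \approx -1.1017 \cdot 10^{5}$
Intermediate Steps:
$b{\left(K,t \right)} = 3 + t + \frac{3}{t}$ ($b{\left(K,t \right)} = \left(t + \frac{3}{t}\right) + \left(1 + 2\right) = \left(t + \frac{3}{t}\right) + 3 = 3 + t + \frac{3}{t}$)
$401 \left(b{\left(2,4 - 8 \right)} - 273\right) = 401 \left(\left(3 + \left(4 - 8\right) + \frac{3}{4 - 8}\right) - 273\right) = 401 \left(\left(3 - 4 + \frac{3}{-4}\right) - 273\right) = 401 \left(\left(3 - 4 + 3 \left(- \frac{1}{4}\right)\right) - 273\right) = 401 \left(\left(3 - 4 - \frac{3}{4}\right) - 273\right) = 401 \left(- \frac{7}{4} - 273\right) = 401 \left(- \frac{1099}{4}\right) = - \frac{440699}{4}$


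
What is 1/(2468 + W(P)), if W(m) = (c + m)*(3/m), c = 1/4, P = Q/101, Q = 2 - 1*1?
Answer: 4/10187 ≈ 0.00039266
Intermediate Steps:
Q = 1 (Q = 2 - 1 = 1)
P = 1/101 ≈ 0.0099010
c = ¼ ≈ 0.25000
W(m) = 3*(¼ + m)/m (W(m) = (¼ + m)*(3/m) = 3*(¼ + m)/m)
1/(2468 + W(P)) = 1/(2468 + (3 + 3/(4*(1/101)))) = 1/(2468 + (3 + (¾)*101)) = 1/(2468 + (3 + 303/4)) = 1/(2468 + 315/4) = 1/(10187/4) = 4/10187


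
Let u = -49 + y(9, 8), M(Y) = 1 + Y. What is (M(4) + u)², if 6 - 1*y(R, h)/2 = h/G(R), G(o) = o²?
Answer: 6801664/6561 ≈ 1036.7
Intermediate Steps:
y(R, h) = 12 - 2*h/R² (y(R, h) = 12 - 2*h/(R²) = 12 - 2*h/R²)
u = -3013/81 (u = -49 + (12 - 2*8/9²) = -49 + (12 - 2*8*1/81) = -49 + (12 - 16/81) = -49 + 956/81 = -3013/81 ≈ -37.198)
(M(4) + u)² = ((1 + 4) - 3013/81)² = (5 - 3013/81)² = (-2608/81)² = 6801664/6561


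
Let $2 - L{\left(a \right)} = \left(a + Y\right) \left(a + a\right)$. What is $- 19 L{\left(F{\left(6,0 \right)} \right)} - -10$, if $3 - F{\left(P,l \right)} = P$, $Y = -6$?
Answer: $998$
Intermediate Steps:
$F{\left(P,l \right)} = 3 - P$
$L{\left(a \right)} = 2 - 2 a \left(-6 + a\right)$ ($L{\left(a \right)} = 2 - \left(a - 6\right) \left(a + a\right) = 2 - \left(-6 + a\right) 2 a = 2 - 2 a \left(-6 + a\right)$)
$- 19 L{\left(F{\left(6,0 \right)} \right)} - -10 = - 19 \left(2 - 2 \left(3 - 6\right)^{2} + 12 \left(3 - 6\right)\right) - -10 = - 19 \left(2 - 2 \left(3 - 6\right)^{2} + 12 \left(3 - 6\right)\right) + \left(-63 + 73\right) = - 19 \left(2 - 2 \left(-3\right)^{2} + 12 \left(-3\right)\right) + 10 = - 19 \left(2 - 18 - 36\right) + 10 = \left(-19\right) \left(-52\right) + 10 = 988 + 10 = 998$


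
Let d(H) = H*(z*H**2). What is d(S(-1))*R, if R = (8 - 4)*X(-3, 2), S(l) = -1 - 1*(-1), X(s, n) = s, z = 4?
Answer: 0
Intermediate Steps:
S(l) = 0 (S(l) = -1 + 1 = 0)
R = -12 (R = (8 - 4)*(-3) = 4*(-3) = -12)
d(H) = 4*H**3 (d(H) = H*(4*H**2) = 4*H**3)
d(S(-1))*R = (4*0**3)*(-12) = (4*0)*(-12) = 0*(-12) = 0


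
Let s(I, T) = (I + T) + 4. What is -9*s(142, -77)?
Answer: -621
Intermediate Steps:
s(I, T) = 4 + I + T
-9*s(142, -77) = -9*(4 + 142 - 77) = -9*69 = -621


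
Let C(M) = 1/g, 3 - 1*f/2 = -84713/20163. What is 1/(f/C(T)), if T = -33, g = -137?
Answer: -20163/39785348 ≈ -0.00050680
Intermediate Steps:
f = 290404/20163 (f = 6 - (-169426)/20163 = 6 - 2*(-84713/20163) = 6 + 169426/20163 = 290404/20163 ≈ 14.403)
C(M) = -1/137 (C(M) = 1/(-137) = -1/137)
1/(f/C(T)) = 1/(290404/(20163*(-1/137))) = 1/((290404/20163)*(-137)) = 1/(-39785348/20163) = -20163/39785348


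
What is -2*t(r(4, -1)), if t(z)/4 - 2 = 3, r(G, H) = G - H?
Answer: -40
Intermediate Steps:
t(z) = 20 (t(z) = 8 + 4*3 = 8 + 12 = 20)
-2*t(r(4, -1)) = -2*20 = -40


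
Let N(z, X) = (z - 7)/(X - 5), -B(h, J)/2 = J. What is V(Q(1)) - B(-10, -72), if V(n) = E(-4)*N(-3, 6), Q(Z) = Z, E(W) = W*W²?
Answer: 496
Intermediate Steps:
B(h, J) = -2*J
E(W) = W³
N(z, X) = (-7 + z)/(-5 + X)
V(n) = 640 (V(n) = (-4)³*((-7 - 3)/(-5 + 6)) = -64*(-10)/1 = -64*(-10) = 640)
V(Q(1)) - B(-10, -72) = 640 - (-2)*(-72) = 640 - 1*144 = 640 - 144 = 496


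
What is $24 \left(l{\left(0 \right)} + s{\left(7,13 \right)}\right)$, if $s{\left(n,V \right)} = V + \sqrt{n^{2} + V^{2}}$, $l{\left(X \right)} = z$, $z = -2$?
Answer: $264 + 24 \sqrt{218} \approx 618.36$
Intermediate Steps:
$l{\left(X \right)} = -2$
$s{\left(n,V \right)} = V + \sqrt{V^{2} + n^{2}}$
$24 \left(l{\left(0 \right)} + s{\left(7,13 \right)}\right) = 24 \left(-2 + \left(13 + \sqrt{13^{2} + 7^{2}}\right)\right) = 24 \left(-2 + \left(13 + \sqrt{169 + 49}\right)\right) = 24 \left(-2 + \left(13 + \sqrt{218}\right)\right) = 24 \left(11 + \sqrt{218}\right) = 264 + 24 \sqrt{218}$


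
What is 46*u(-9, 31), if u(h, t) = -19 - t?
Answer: -2300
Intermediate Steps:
46*u(-9, 31) = 46*(-19 - 1*31) = 46*(-19 - 31) = 46*(-50) = -2300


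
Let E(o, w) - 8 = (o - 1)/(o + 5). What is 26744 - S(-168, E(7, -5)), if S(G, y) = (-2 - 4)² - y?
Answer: 53433/2 ≈ 26717.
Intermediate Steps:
E(o, w) = 8 + (-1 + o)/(5 + o) (E(o, w) = 8 + (o - 1)/(o + 5) = 8 + (-1 + o)/(5 + o))
S(G, y) = 36 - y (S(G, y) = (-6)² - y = 36 - y)
26744 - S(-168, E(7, -5)) = 26744 - (36 - 3*(13 + 3*7)/(5 + 7)) = 26744 - (36 - 3*(13 + 21)/12) = 26744 - (36 - 3*34/12) = 26744 - (36 - 1*17/2) = 26744 - (36 - 17/2) = 26744 - 1*55/2 = 26744 - 55/2 = 53433/2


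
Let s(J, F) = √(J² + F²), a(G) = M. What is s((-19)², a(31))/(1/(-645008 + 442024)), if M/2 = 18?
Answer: -202984*√131617 ≈ -7.3641e+7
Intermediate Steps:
M = 36 (M = 2*18 = 36)
a(G) = 36
s(J, F) = √(F² + J²)
s((-19)², a(31))/(1/(-645008 + 442024)) = √(36² + ((-19)²)²)/(1/(-645008 + 442024)) = √(1296 + 361²)/(1/(-202984)) = √(1296 + 130321)/(-1/202984) = √131617*(-202984) = -202984*√131617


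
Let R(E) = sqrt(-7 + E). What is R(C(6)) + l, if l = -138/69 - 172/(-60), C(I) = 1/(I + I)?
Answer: 13/15 + I*sqrt(249)/6 ≈ 0.86667 + 2.63*I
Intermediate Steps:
C(I) = 1/(2*I)
l = 13/15 (l = -138*1/69 - 172*(-1/60) = -2 + 43/15 = 13/15 ≈ 0.86667)
R(C(6)) + l = sqrt(-7 + (1/2)/6) + 13/15 = sqrt(-7 + (1/2)*(1/6)) + 13/15 = sqrt(-7 + 1/12) + 13/15 = sqrt(-83/12) + 13/15 = I*sqrt(249)/6 + 13/15 = 13/15 + I*sqrt(249)/6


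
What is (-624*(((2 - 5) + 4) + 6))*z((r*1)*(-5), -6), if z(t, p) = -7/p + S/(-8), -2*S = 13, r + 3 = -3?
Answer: -8645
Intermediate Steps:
r = -6 (r = -3 - 3 = -6)
S = -13/2 (S = -1/2*13 = -13/2 ≈ -6.5000)
z(t, p) = 13/16 - 7/p (z(t, p) = -7/p - 13/2/(-8) = -7/p - 13/2*(-1/8) = -7/p + 13/16 = 13/16 - 7/p)
(-624*(((2 - 5) + 4) + 6))*z((r*1)*(-5), -6) = (-624*(((2 - 5) + 4) + 6))*(13/16 - 7/(-6)) = (-624*((-3 + 4) + 6))*(13/16 - 7*(-1/6)) = (-624*(1 + 6))*(13/16 + 7/6) = -624*7*(95/48) = -104*42*(95/48) = -4368*95/48 = -8645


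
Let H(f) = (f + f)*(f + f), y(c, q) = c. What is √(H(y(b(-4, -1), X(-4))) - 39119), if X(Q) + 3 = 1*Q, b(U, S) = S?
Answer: I*√39115 ≈ 197.78*I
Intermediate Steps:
X(Q) = -3 + Q (X(Q) = -3 + 1*Q = -3 + Q)
H(f) = 4*f² (H(f) = (2*f)*(2*f) = 4*f²)
√(H(y(b(-4, -1), X(-4))) - 39119) = √(4*(-1)² - 39119) = √(4*1 - 39119) = √(4 - 39119) = √(-39115) = I*√39115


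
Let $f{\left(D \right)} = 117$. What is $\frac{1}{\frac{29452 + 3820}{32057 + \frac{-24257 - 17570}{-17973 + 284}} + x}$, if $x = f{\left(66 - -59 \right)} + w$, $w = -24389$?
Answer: $- \frac{141774525}{3441004133698} \approx -4.1201 \cdot 10^{-5}$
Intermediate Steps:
$x = -24272$ ($x = 117 - 24389 = -24272$)
$\frac{1}{\frac{29452 + 3820}{32057 + \frac{-24257 - 17570}{-17973 + 284}} + x} = \frac{1}{\frac{29452 + 3820}{32057 + \frac{-24257 - 17570}{-17973 + 284}} - 24272} = \frac{1}{\frac{33272}{32057 - \frac{41827}{-17689}} - 24272} = \frac{1}{\frac{33272}{32057 - - \frac{41827}{17689}} - 24272} = \frac{1}{\frac{33272}{32057 + \frac{41827}{17689}} - 24272} = \frac{1}{\frac{33272}{\frac{567098100}{17689}} - 24272} = \frac{1}{33272 \cdot \frac{17689}{567098100} - 24272} = \frac{1}{\frac{147137102}{141774525} - 24272} = \frac{1}{- \frac{3441004133698}{141774525}} = - \frac{141774525}{3441004133698}$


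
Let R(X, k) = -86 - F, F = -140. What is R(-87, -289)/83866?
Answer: 27/41933 ≈ 0.00064388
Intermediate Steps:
R(X, k) = 54 (R(X, k) = -86 - 1*(-140) = -86 + 140 = 54)
R(-87, -289)/83866 = 54/83866 = 54*(1/83866) = 27/41933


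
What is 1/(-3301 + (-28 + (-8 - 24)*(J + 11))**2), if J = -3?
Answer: 1/77355 ≈ 1.2927e-5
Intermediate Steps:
1/(-3301 + (-28 + (-8 - 24)*(J + 11))**2) = 1/(-3301 + (-28 + (-8 - 24)*(-3 + 11))**2) = 1/(-3301 + (-28 - 32*8)**2) = 1/(-3301 + (-28 - 256)**2) = 1/(-3301 + (-284)**2) = 1/(-3301 + 80656) = 1/77355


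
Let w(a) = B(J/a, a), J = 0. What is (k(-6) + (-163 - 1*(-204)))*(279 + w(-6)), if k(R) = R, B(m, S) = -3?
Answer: 9660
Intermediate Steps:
w(a) = -3
(k(-6) + (-163 - 1*(-204)))*(279 + w(-6)) = (-6 + (-163 - 1*(-204)))*(279 - 3) = (-6 + (-163 + 204))*276 = (-6 + 41)*276 = 35*276 = 9660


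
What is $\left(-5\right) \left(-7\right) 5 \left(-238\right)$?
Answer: $-41650$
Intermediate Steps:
$\left(-5\right) \left(-7\right) 5 \left(-238\right) = 35 \left(-1190\right) = -41650$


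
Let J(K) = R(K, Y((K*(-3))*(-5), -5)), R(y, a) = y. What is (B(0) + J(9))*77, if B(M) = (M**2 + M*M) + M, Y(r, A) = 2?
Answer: 693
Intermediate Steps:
B(M) = M + 2*M**2 (B(M) = (M**2 + M**2) + M = 2*M**2 + M = M + 2*M**2)
J(K) = K
(B(0) + J(9))*77 = (0*(1 + 2*0) + 9)*77 = (0*(1 + 0) + 9)*77 = (0*1 + 9)*77 = (0 + 9)*77 = 9*77 = 693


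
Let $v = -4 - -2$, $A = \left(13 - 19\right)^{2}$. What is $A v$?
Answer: $-72$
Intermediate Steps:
$A = 36$ ($A = \left(-6\right)^{2} = 36$)
$v = -2$ ($v = -4 + 2 = -2$)
$A v = 36 \left(-2\right) = -72$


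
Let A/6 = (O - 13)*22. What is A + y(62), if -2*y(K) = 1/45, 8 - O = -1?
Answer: -47521/90 ≈ -528.01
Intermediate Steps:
O = 9 (O = 8 - 1*(-1) = 8 + 1 = 9)
y(K) = -1/90 (y(K) = -1/2/45 = -1/2*1/45 = -1/90)
A = -528 (A = 6*((9 - 13)*22) = 6*(-4*22) = 6*(-88) = -528)
A + y(62) = -528 - 1/90 = -47521/90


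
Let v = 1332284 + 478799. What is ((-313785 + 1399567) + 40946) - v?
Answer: -684355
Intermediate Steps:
v = 1811083
((-313785 + 1399567) + 40946) - v = ((-313785 + 1399567) + 40946) - 1*1811083 = (1085782 + 40946) - 1811083 = 1126728 - 1811083 = -684355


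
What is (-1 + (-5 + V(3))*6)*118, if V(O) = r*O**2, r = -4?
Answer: -29146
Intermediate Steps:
V(O) = -4*O**2
(-1 + (-5 + V(3))*6)*118 = (-1 + (-5 - 4*3**2)*6)*118 = (-1 + (-5 - 4*9)*6)*118 = (-1 + (-5 - 36)*6)*118 = (-1 - 41*6)*118 = (-1 - 246)*118 = -247*118 = -29146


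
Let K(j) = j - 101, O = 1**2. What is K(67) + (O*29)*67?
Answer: 1909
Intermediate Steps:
O = 1
K(j) = -101 + j
K(67) + (O*29)*67 = (-101 + 67) + (1*29)*67 = -34 + 29*67 = -34 + 1943 = 1909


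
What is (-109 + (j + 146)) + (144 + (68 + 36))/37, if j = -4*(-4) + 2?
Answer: 2283/37 ≈ 61.703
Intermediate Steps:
j = 18 (j = 16 + 2 = 18)
(-109 + (j + 146)) + (144 + (68 + 36))/37 = (-109 + (18 + 146)) + (144 + (68 + 36))/37 = (-109 + 164) + (144 + 104)*(1/37) = 55 + 248*(1/37) = 55 + 248/37 = 2283/37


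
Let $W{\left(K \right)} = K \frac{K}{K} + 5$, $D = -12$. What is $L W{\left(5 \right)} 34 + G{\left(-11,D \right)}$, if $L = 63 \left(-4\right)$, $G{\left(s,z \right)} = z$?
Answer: $-85692$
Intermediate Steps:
$W{\left(K \right)} = 5 + K$ ($W{\left(K \right)} = K 1 + 5 = K + 5 = 5 + K$)
$L = -252$
$L W{\left(5 \right)} 34 + G{\left(-11,D \right)} = - 252 \left(5 + 5\right) 34 - 12 = - 252 \cdot 10 \cdot 34 - 12 = \left(-252\right) 340 - 12 = -85680 - 12 = -85692$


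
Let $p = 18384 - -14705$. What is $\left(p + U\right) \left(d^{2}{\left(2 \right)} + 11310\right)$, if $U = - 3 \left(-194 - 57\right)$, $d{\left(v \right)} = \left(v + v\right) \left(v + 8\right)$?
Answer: $436900220$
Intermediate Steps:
$d{\left(v \right)} = 2 v \left(8 + v\right)$
$U = 753$ ($U = \left(-3\right) \left(-251\right) = 753$)
$p = 33089$ ($p = 18384 + 14705 = 33089$)
$\left(p + U\right) \left(d^{2}{\left(2 \right)} + 11310\right) = \left(33089 + 753\right) \left(\left(2 \cdot 2 \left(8 + 2\right)\right)^{2} + 11310\right) = 33842 \left(\left(2 \cdot 2 \cdot 10\right)^{2} + 11310\right) = 33842 \left(40^{2} + 11310\right) = 33842 \left(1600 + 11310\right) = 33842 \cdot 12910 = 436900220$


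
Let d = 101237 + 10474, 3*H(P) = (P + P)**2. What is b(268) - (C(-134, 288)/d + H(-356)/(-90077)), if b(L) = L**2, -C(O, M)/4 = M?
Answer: 722754570478960/10062591747 ≈ 71826.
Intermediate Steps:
C(O, M) = -4*M
H(P) = 4*P**2/3 (H(P) = (P + P)**2/3 = (2*P)**2/3 = (4*P**2)/3 = 4*P**2/3)
d = 111711
b(268) - (C(-134, 288)/d + H(-356)/(-90077)) = 268**2 - (-4*288/111711 + ((4/3)*(-356)**2)/(-90077)) = 71824 - (-1152*1/111711 + ((4/3)*126736)*(-1/90077)) = 71824 - (-384/37237 + (506944/3)*(-1/90077)) = 71824 - (-384/37237 - 506944/270231) = 71824 - 1*(-18980842432/10062591747) = 71824 + 18980842432/10062591747 = 722754570478960/10062591747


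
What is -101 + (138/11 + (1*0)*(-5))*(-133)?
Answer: -19465/11 ≈ -1769.5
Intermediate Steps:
-101 + (138/11 + (1*0)*(-5))*(-133) = -101 + (138*(1/11) + 0*(-5))*(-133) = -101 + (138/11 + 0)*(-133) = -101 + (138/11)*(-133) = -101 - 18354/11 = -19465/11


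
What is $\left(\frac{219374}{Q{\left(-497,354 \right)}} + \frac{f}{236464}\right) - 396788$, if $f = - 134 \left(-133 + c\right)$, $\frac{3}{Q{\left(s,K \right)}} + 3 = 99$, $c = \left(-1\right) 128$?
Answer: $\frac{783071835247}{118232} \approx 6.6232 \cdot 10^{6}$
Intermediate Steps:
$c = -128$
$Q{\left(s,K \right)} = \frac{1}{32}$ ($Q{\left(s,K \right)} = \frac{3}{-3 + 99} = \frac{3}{96} = 3 \cdot \frac{1}{96} = \frac{1}{32}$)
$f = 34974$ ($f = - 134 \left(-133 - 128\right) = \left(-134\right) \left(-261\right) = 34974$)
$\left(\frac{219374}{Q{\left(-497,354 \right)}} + \frac{f}{236464}\right) - 396788 = \left(219374 \frac{1}{\frac{1}{32}} + \frac{34974}{236464}\right) - 396788 = \left(219374 \cdot 32 + 34974 \cdot \frac{1}{236464}\right) - 396788 = \left(7019968 + \frac{17487}{118232}\right) - 396788 = \frac{829984874063}{118232} - 396788 = \frac{783071835247}{118232}$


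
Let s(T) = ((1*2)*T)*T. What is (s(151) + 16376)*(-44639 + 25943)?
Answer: -1158740688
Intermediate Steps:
s(T) = 2*T² (s(T) = (2*T)*T = 2*T²)
(s(151) + 16376)*(-44639 + 25943) = (2*151² + 16376)*(-44639 + 25943) = (2*22801 + 16376)*(-18696) = (45602 + 16376)*(-18696) = 61978*(-18696) = -1158740688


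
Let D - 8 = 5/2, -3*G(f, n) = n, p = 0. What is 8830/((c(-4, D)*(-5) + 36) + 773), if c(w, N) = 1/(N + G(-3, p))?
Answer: 185430/16979 ≈ 10.921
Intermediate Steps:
G(f, n) = -n/3
D = 21/2 (D = 8 + 5/2 = 21/2 ≈ 10.500)
c(w, N) = 1/N (c(w, N) = 1/(N - ⅓*0) = 1/(N + 0) = 1/N)
8830/((c(-4, D)*(-5) + 36) + 773) = 8830/((-5/(21/2) + 36) + 773) = 8830/(((2/21)*(-5) + 36) + 773) = 8830/((-10/21 + 36) + 773) = 8830/(746/21 + 773) = 8830/(16979/21) = 8830*(21/16979) = 185430/16979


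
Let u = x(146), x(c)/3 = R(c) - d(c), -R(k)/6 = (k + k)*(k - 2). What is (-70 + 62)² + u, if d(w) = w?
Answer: -757238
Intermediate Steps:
R(k) = -12*k*(-2 + k) (R(k) = -6*(k + k)*(k - 2) = -6*2*k*(-2 + k) = -12*k*(-2 + k))
x(c) = -3*c + 36*c*(2 - c) (x(c) = 3*(12*c*(2 - c) - c) = 3*(-c + 12*c*(2 - c)) = -3*c + 36*c*(2 - c))
u = -757302 (u = 3*146*(23 - 12*146) = 3*146*(23 - 1752) = 3*146*(-1729) = -757302)
(-70 + 62)² + u = (-70 + 62)² - 757302 = (-8)² - 757302 = 64 - 757302 = -757238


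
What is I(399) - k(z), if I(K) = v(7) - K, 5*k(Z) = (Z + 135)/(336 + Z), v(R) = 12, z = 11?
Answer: -671591/1735 ≈ -387.08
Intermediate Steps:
k(Z) = (135 + Z)/(5*(336 + Z)) (k(Z) = ((Z + 135)/(336 + Z))/5 = ((135 + Z)/(336 + Z))/5 = (135 + Z)/(5*(336 + Z)))
I(K) = 12 - K
I(399) - k(z) = (12 - 1*399) - (135 + 11)/(5*(336 + 11)) = (12 - 399) - 146/(5*347) = -387 - 146/(5*347) = -387 - 1*146/1735 = -387 - 146/1735 = -671591/1735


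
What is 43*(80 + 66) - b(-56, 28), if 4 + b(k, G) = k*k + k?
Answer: 3202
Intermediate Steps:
b(k, G) = -4 + k + k² (b(k, G) = -4 + (k*k + k) = -4 + (k² + k) = -4 + (k + k²) = -4 + k + k²)
43*(80 + 66) - b(-56, 28) = 43*(80 + 66) - (-4 - 56 + (-56)²) = 43*146 - (-4 - 56 + 3136) = 6278 - 1*3076 = 6278 - 3076 = 3202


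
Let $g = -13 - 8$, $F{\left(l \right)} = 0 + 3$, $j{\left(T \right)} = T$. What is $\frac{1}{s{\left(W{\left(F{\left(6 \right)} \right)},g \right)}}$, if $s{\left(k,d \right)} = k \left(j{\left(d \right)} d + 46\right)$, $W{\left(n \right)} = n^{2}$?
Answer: $\frac{1}{4383} \approx 0.00022815$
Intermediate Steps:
$F{\left(l \right)} = 3$
$g = -21$ ($g = -13 - 8 = -21$)
$s{\left(k,d \right)} = k \left(46 + d^{2}\right)$ ($s{\left(k,d \right)} = k \left(d d + 46\right) = k \left(d^{2} + 46\right) = k \left(46 + d^{2}\right)$)
$\frac{1}{s{\left(W{\left(F{\left(6 \right)} \right)},g \right)}} = \frac{1}{3^{2} \left(46 + \left(-21\right)^{2}\right)} = \frac{1}{9 \left(46 + 441\right)} = \frac{1}{9 \cdot 487} = \frac{1}{4383}$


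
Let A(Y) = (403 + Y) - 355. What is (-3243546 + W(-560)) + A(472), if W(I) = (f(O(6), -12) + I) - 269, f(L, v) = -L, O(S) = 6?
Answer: -3243861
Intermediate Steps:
W(I) = -275 + I (W(I) = (-1*6 + I) - 269 = (-6 + I) - 269 = -275 + I)
A(Y) = 48 + Y
(-3243546 + W(-560)) + A(472) = (-3243546 + (-275 - 560)) + (48 + 472) = (-3243546 - 835) + 520 = -3244381 + 520 = -3243861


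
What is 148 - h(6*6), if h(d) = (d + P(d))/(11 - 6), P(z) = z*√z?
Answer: 488/5 ≈ 97.600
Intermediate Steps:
P(z) = z^(3/2)
h(d) = d/5 + d^(3/2)/5 (h(d) = (d + d^(3/2))/(11 - 6) = (d + d^(3/2))/5 = (d + d^(3/2))*(⅕) = d/5 + d^(3/2)/5)
148 - h(6*6) = 148 - ((6*6)/5 + (6*6)^(3/2)/5) = 148 - ((⅕)*36 + 36^(3/2)/5) = 148 - (36/5 + (⅕)*216) = 148 - (36/5 + 216/5) = 148 - 1*252/5 = 148 - 252/5 = 488/5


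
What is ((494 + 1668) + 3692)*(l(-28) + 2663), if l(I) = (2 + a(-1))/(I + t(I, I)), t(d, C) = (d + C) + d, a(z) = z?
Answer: 872992385/56 ≈ 1.5589e+7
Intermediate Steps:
t(d, C) = C + 2*d (t(d, C) = (C + d) + d = C + 2*d)
l(I) = 1/(4*I) (l(I) = (2 - 1)/(I + (I + 2*I)) = 1/(I + 3*I) = 1/(4*I))
((494 + 1668) + 3692)*(l(-28) + 2663) = ((494 + 1668) + 3692)*((¼)/(-28) + 2663) = (2162 + 3692)*((¼)*(-1/28) + 2663) = 5854*(-1/112 + 2663) = 5854*(298255/112) = 872992385/56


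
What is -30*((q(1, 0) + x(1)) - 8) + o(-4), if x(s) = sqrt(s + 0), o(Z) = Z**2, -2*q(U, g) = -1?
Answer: 211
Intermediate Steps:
q(U, g) = 1/2 (q(U, g) = -1/2*(-1) = 1/2)
x(s) = sqrt(s)
-30*((q(1, 0) + x(1)) - 8) + o(-4) = -30*((1/2 + sqrt(1)) - 8) + (-4)**2 = -30*((1/2 + 1) - 8) + 16 = -30*(3/2 - 8) + 16 = -30*(-13/2) + 16 = 195 + 16 = 211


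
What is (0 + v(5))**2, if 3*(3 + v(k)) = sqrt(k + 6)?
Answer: (9 - sqrt(11))**2/9 ≈ 3.5890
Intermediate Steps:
v(k) = -3 + sqrt(6 + k)/3 (v(k) = -3 + sqrt(k + 6)/3 = -3 + sqrt(6 + k)/3)
(0 + v(5))**2 = (0 + (-3 + sqrt(6 + 5)/3))**2 = (0 + (-3 + sqrt(11)/3))**2 = (-3 + sqrt(11)/3)**2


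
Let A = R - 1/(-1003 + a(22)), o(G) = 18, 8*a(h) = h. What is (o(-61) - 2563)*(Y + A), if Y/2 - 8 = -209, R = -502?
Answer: 9205010500/4001 ≈ 2.3007e+6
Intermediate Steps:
Y = -402 (Y = 16 + 2*(-209) = 16 - 418 = -402)
a(h) = h/8
A = -2008498/4001 (A = -502 - 1/(-1003 + (⅛)*22) = -502 - 1/(-1003 + 11/4) = -502 - 1/(-4001/4) = -502 - 1*(-4/4001) = -502 + 4/4001 = -2008498/4001 ≈ -502.00)
(o(-61) - 2563)*(Y + A) = (18 - 2563)*(-402 - 2008498/4001) = -2545*(-3616900/4001) = 9205010500/4001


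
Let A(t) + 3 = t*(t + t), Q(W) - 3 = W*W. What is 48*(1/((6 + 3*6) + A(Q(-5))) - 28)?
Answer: -2135568/1589 ≈ -1344.0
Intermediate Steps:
Q(W) = 3 + W² (Q(W) = 3 + W*W = 3 + W²)
A(t) = -3 + 2*t² (A(t) = -3 + t*(t + t) = -3 + t*(2*t) = -3 + 2*t²)
48*(1/((6 + 3*6) + A(Q(-5))) - 28) = 48*(1/((6 + 3*6) + (-3 + 2*(3 + (-5)²)²)) - 28) = 48*(1/((6 + 18) + (-3 + 2*(3 + 25)²)) - 28) = 48*(1/(24 + (-3 + 2*28²)) - 28) = 48*(1/(24 + (-3 + 2*784)) - 28) = 48*(1/(24 + (-3 + 1568)) - 28) = 48*(1/(24 + 1565) - 28) = 48*(1/1589 - 28) = 48*(-44491/1589) = -2135568/1589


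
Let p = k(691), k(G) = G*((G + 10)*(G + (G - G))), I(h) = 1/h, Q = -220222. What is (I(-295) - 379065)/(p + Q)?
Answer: -111824176/98675717905 ≈ -0.0011332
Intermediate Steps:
k(G) = G²*(10 + G) (k(G) = G*((10 + G)*(G + 0)) = G*((10 + G)*G) = G*(G*(10 + G)) = G²*(10 + G))
p = 334714181 (p = 691²*(10 + 691) = 477481*701 = 334714181)
(I(-295) - 379065)/(p + Q) = (1/(-295) - 379065)/(334714181 - 220222) = (-1/295 - 379065)/334493959 = -111824176/295*1/334493959 = -111824176/98675717905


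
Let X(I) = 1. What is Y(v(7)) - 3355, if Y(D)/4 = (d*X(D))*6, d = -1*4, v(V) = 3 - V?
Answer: -3451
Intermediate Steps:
d = -4
Y(D) = -96 (Y(D) = 4*(-4*1*6) = 4*(-4*6) = 4*(-24) = -96)
Y(v(7)) - 3355 = -96 - 3355 = -3451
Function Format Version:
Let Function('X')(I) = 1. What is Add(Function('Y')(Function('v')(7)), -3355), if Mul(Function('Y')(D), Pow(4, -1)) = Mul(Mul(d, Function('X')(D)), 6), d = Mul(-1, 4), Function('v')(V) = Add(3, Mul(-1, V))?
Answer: -3451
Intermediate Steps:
d = -4
Function('Y')(D) = -96 (Function('Y')(D) = Mul(4, Mul(Mul(-4, 1), 6)) = Mul(4, Mul(-4, 6)) = Mul(4, -24) = -96)
Add(Function('Y')(Function('v')(7)), -3355) = Add(-96, -3355) = -3451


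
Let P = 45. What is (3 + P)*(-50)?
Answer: -2400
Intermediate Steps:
(3 + P)*(-50) = (3 + 45)*(-50) = 48*(-50) = -2400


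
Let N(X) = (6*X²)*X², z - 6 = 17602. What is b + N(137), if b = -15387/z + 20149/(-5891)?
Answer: 219246450168196439/103728728 ≈ 2.1137e+9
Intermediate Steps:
z = 17608 (z = 6 + 17602 = 17608)
N(X) = 6*X⁴
b = -445428409/103728728 (b = -15387/17608 + 20149/(-5891) = -15387*1/17608 + 20149*(-1/5891) = -15387/17608 - 20149/5891 = -445428409/103728728 ≈ -4.2942)
b + N(137) = -445428409/103728728 + 6*137⁴ = -445428409/103728728 + 6*352275361 = -445428409/103728728 + 2113652166 = 219246450168196439/103728728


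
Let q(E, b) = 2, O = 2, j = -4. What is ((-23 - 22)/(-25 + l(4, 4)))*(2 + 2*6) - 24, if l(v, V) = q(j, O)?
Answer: 78/23 ≈ 3.3913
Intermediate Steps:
l(v, V) = 2
((-23 - 22)/(-25 + l(4, 4)))*(2 + 2*6) - 24 = ((-23 - 22)/(-25 + 2))*(2 + 2*6) - 24 = (-45/(-23))*(2 + 12) - 24 = -45*(-1/23)*14 - 24 = (45/23)*14 - 24 = 630/23 - 24 = 78/23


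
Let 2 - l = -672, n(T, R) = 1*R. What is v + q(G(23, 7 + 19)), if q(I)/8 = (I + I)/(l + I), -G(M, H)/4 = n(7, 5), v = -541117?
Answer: -176945419/327 ≈ -5.4112e+5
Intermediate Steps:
n(T, R) = R
G(M, H) = -20 (G(M, H) = -4*5 = -20)
l = 674 (l = 2 - 1*(-672) = 2 + 672 = 674)
q(I) = 16*I/(674 + I) (q(I) = 8*((I + I)/(674 + I)) = 8*((2*I)/(674 + I)) = 8*(2*I/(674 + I)) = 16*I/(674 + I))
v + q(G(23, 7 + 19)) = -541117 + 16*(-20)/(674 - 20) = -541117 + 16*(-20)/654 = -541117 + 16*(-20)*(1/654) = -541117 - 160/327 = -176945419/327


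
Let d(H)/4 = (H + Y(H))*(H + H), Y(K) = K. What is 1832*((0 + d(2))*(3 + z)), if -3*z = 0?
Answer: 351744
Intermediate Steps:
z = 0 (z = -⅓*0 = 0)
d(H) = 16*H² (d(H) = 4*((H + H)*(H + H)) = 4*((2*H)*(2*H)) = 4*(4*H²) = 16*H²)
1832*((0 + d(2))*(3 + z)) = 1832*((0 + 16*2²)*(3 + 0)) = 1832*((0 + 16*4)*3) = 1832*((0 + 64)*3) = 1832*(64*3) = 1832*192 = 351744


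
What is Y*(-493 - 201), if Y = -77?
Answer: 53438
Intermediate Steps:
Y*(-493 - 201) = -77*(-493 - 201) = -77*(-694) = 53438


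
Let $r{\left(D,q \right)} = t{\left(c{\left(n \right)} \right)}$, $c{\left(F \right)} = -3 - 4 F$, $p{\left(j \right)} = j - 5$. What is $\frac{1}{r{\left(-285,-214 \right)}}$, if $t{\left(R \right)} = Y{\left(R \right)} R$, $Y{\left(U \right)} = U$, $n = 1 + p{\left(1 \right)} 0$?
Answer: $\frac{1}{49} \approx 0.020408$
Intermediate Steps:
$p{\left(j \right)} = -5 + j$
$n = 1$ ($n = 1 + \left(-5 + 1\right) 0 = 1 - 0 = 1 + 0 = 1$)
$t{\left(R \right)} = R^{2}$ ($t{\left(R \right)} = R R = R^{2}$)
$r{\left(D,q \right)} = 49$ ($r{\left(D,q \right)} = \left(-3 - 4\right)^{2} = \left(-7\right)^{2} = 49$)
$\frac{1}{r{\left(-285,-214 \right)}} = \frac{1}{49}$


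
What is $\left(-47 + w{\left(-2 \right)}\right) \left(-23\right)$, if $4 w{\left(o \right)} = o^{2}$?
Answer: $1058$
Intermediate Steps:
$w{\left(o \right)} = \frac{o^{2}}{4}$
$\left(-47 + w{\left(-2 \right)}\right) \left(-23\right) = \left(-47 + \frac{\left(-2\right)^{2}}{4}\right) \left(-23\right) = \left(-47 + \frac{1}{4} \cdot 4\right) \left(-23\right) = \left(-47 + 1\right) \left(-23\right) = \left(-46\right) \left(-23\right) = 1058$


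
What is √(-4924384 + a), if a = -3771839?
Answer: 3*I*√966247 ≈ 2948.9*I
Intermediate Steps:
√(-4924384 + a) = √(-4924384 - 3771839) = √(-8696223) = 3*I*√966247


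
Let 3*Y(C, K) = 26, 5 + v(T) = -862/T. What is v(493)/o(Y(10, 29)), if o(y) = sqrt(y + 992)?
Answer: -3327*sqrt(9006)/1479986 ≈ -0.21333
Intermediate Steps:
v(T) = -5 - 862/T
Y(C, K) = 26/3 (Y(C, K) = (1/3)*26 = 26/3)
o(y) = sqrt(992 + y)
v(493)/o(Y(10, 29)) = (-5 - 862/493)/(sqrt(992 + 26/3)) = (-5 - 862*1/493)/(sqrt(3002/3)) = (-5 - 862/493)/((sqrt(9006)/3)) = -3327*sqrt(9006)/1479986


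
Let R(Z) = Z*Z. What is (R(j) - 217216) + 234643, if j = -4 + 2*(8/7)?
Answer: 854067/49 ≈ 17430.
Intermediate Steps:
j = -12/7 (j = -4 + 2*(8*(⅐)) = -4 + 2*(8/7) = -4 + 16/7 = -12/7 ≈ -1.7143)
R(Z) = Z²
(R(j) - 217216) + 234643 = ((-12/7)² - 217216) + 234643 = (144/49 - 217216) + 234643 = -10643440/49 + 234643 = 854067/49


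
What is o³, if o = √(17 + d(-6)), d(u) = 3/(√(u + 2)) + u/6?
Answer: √2*(32 - 3*I)^(3/2)/4 ≈ 63.789 - 9.0033*I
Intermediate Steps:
d(u) = 3/√(2 + u) + u/6 (d(u) = 3/(√(2 + u)) + u*(⅙) = 3/√(2 + u) + u/6)
o = √(16 - 3*I/2) (o = √(17 + (3/√(2 - 6) + (⅙)*(-6))) = √(17 + (3/√(-4) - 1)) = √(17 + (3*(-I/2) - 1)) = √(17 + (-3*I/2 - 1)) = √(17 + (-1 - 3*I/2)) = √(16 - 3*I/2) ≈ 4.0044 - 0.18729*I)
o³ = (√(64 - 6*I)/2)³ = (64 - 6*I)^(3/2)/8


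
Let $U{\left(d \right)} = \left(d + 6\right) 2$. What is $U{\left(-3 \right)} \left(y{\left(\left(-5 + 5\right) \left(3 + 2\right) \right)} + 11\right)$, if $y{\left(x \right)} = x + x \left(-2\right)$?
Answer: $66$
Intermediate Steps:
$U{\left(d \right)} = 12 + 2 d$ ($U{\left(d \right)} = \left(6 + d\right) 2 = 12 + 2 d$)
$y{\left(x \right)} = - x$ ($y{\left(x \right)} = x - 2 x = - x$)
$U{\left(-3 \right)} \left(y{\left(\left(-5 + 5\right) \left(3 + 2\right) \right)} + 11\right) = \left(12 + 2 \left(-3\right)\right) \left(- \left(-5 + 5\right) \left(3 + 2\right) + 11\right) = \left(12 - 6\right) \left(- 0 \cdot 5 + 11\right) = 6 \left(\left(-1\right) 0 + 11\right) = 6 \left(0 + 11\right) = 6 \cdot 11 = 66$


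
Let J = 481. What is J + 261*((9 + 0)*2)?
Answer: 5179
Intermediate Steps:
J + 261*((9 + 0)*2) = 481 + 261*((9 + 0)*2) = 481 + 261*(9*2) = 481 + 261*18 = 481 + 4698 = 5179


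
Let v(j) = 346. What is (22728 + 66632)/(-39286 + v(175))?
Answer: -4468/1947 ≈ -2.2948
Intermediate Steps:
(22728 + 66632)/(-39286 + v(175)) = (22728 + 66632)/(-39286 + 346) = 89360/(-38940) = 89360*(-1/38940) = -4468/1947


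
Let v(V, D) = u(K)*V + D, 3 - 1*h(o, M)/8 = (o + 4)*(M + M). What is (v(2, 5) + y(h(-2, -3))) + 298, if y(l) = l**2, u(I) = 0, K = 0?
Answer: 14703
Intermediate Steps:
h(o, M) = 24 - 16*M*(4 + o) (h(o, M) = 24 - 8*(o + 4)*(M + M) = 24 - 8*(4 + o)*2*M = 24 - 16*M*(4 + o))
v(V, D) = D (v(V, D) = 0*V + D = 0 + D = D)
(v(2, 5) + y(h(-2, -3))) + 298 = (5 + (24 - 64*(-3) - 16*(-3)*(-2))**2) + 298 = (5 + (24 + 192 - 96)**2) + 298 = (5 + 120**2) + 298 = (5 + 14400) + 298 = 14405 + 298 = 14703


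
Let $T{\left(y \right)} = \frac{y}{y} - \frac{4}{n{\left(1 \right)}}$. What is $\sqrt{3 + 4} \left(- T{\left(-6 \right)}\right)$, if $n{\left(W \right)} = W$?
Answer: $3 \sqrt{7} \approx 7.9373$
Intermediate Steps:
$T{\left(y \right)} = -3$ ($T{\left(y \right)} = \frac{y}{y} - \frac{4}{1} = 1 - 4 = -3$)
$\sqrt{3 + 4} \left(- T{\left(-6 \right)}\right) = \sqrt{3 + 4} \left(\left(-1\right) \left(-3\right)\right) = \sqrt{7} \cdot 3 = 3 \sqrt{7}$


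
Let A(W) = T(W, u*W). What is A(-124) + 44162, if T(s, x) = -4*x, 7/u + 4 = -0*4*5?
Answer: 43294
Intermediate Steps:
u = -7/4 (u = 7/(-4 - 0*4*5) = 7/(-4 - 3*0*5) = 7/(-4 + 0*5) = 7/(-4 + 0) = 7/(-4) = 7*(-1/4) = -7/4 ≈ -1.7500)
A(W) = 7*W (A(W) = -(-7)*W = 7*W)
A(-124) + 44162 = 7*(-124) + 44162 = -868 + 44162 = 43294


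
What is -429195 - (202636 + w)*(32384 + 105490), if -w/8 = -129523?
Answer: -170801497875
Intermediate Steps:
w = 1036184 (w = -8*(-129523) = 1036184)
-429195 - (202636 + w)*(32384 + 105490) = -429195 - (202636 + 1036184)*(32384 + 105490) = -429195 - 1238820*137874 = -429195 - 1*170801068680 = -429195 - 170801068680 = -170801497875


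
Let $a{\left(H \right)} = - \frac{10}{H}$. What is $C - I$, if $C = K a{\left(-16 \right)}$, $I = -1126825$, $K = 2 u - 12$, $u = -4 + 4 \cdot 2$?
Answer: $\frac{2253645}{2} \approx 1.1268 \cdot 10^{6}$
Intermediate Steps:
$u = 4$ ($u = -4 + 8 = 4$)
$K = -4$ ($K = 2 \cdot 4 - 12 = 8 - 12 = -4$)
$C = - \frac{5}{2}$ ($C = - 4 \left(- \frac{10}{-16}\right) = - 4 \left(\left(-10\right) \left(- \frac{1}{16}\right)\right) = \left(-4\right) \frac{5}{8} = - \frac{5}{2} \approx -2.5$)
$C - I = - \frac{5}{2} - -1126825 = - \frac{5}{2} + 1126825 = \frac{2253645}{2}$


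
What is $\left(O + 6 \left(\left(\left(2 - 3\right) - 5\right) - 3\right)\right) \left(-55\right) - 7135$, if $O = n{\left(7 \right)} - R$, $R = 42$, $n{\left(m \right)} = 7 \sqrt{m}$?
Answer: $-1855 - 385 \sqrt{7} \approx -2873.6$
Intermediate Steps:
$O = -42 + 7 \sqrt{7}$ ($O = 7 \sqrt{7} - 42 = -42 + 7 \sqrt{7} \approx -23.48$)
$\left(O + 6 \left(\left(\left(2 - 3\right) - 5\right) - 3\right)\right) \left(-55\right) - 7135 = \left(\left(-42 + 7 \sqrt{7}\right) + 6 \left(\left(\left(2 - 3\right) - 5\right) - 3\right)\right) \left(-55\right) - 7135 = \left(\left(-42 + 7 \sqrt{7}\right) + 6 \left(\left(-1 - 5\right) - 3\right)\right) \left(-55\right) - 7135 = \left(\left(-42 + 7 \sqrt{7}\right) + 6 \left(-6 - 3\right)\right) \left(-55\right) - 7135 = \left(\left(-42 + 7 \sqrt{7}\right) + 6 \left(-9\right)\right) \left(-55\right) - 7135 = \left(\left(-42 + 7 \sqrt{7}\right) - 54\right) \left(-55\right) - 7135 = \left(-96 + 7 \sqrt{7}\right) \left(-55\right) - 7135 = \left(5280 - 385 \sqrt{7}\right) - 7135 = -1855 - 385 \sqrt{7}$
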